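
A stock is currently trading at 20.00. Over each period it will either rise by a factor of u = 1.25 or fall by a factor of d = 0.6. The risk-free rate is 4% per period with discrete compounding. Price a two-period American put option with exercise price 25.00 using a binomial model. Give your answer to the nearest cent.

6.06

Risk-neutral probability p = (1 + 0.04 − 0.6)/(1.25 − 0.6) = 0.4400/0.6500 = 0.6769
Terminal stock prices: S_uu = 31.25, S_ud = 15, S_dd = 7.2
Terminal payoffs (K − S): max(-6.25, 0) = 0, max(10, 0) = 10, max(17.8, 0) = 17.8
Node u (S = 25): continuation = 1/1.04·[0.6769·0.0000 + 0.3231·10.0000] = 3.1065; exercise value = 0.0000 ≤ continuation, so V_u = 3.1065
Node d (S = 12): continuation = 1/1.04·[0.6769·10.0000 + 0.3231·17.8000] = 12.0385; exercise value = 13.0000 > continuation, so V_d = 13.0000 (exercise)
Node 0 (S = 20): continuation = 1/1.04·[0.6769·3.1065 + 0.3231·13.0000] = 6.0604; exercise value = 5.0000 ≤ continuation, so V_0 = 6.0604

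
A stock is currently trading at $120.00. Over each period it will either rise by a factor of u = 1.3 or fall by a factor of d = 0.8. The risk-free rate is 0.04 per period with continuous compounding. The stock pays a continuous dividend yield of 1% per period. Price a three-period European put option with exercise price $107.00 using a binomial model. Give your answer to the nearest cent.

$8.88

Per-period risk-free factor R = e^0.04 = 1.0408; dividend-adjusted growth = e^(0.04−0.01) = 1.0305.
Risk-neutral probability p = (1.0305 − 0.8)/(1.3 − 0.8) = 0.2305/0.5000 = 0.4609
Terminal stock prices: S_uuu = 263.6, S_uud = 162.2, S_udd = 99.84, S_ddd = 61.44
Terminal payoffs (K − S): max(-156.6, 0) = 0, max(-55.24, 0) = 0, max(7.16, 0) = 7.16, max(45.56, 0) = 45.56
Node uu (S = 202.8): V_uu = e^(−0.04)·[0.4609·0.0000 + 0.5391·0.0000] = 0.0000
Node ud (S = 124.8): V_ud = e^(−0.04)·[0.4609·0.0000 + 0.5391·7.1600] = 3.7085
Node dd (S = 76.8): V_dd = e^(−0.04)·[0.4609·7.1600 + 0.5391·45.5600] = 26.7686
Node u (S = 156): V_u = e^(−0.04)·[0.4609·0.0000 + 0.5391·3.7085] = 1.9209
Node d (S = 96): V_d = e^(−0.04)·[0.4609·3.7085 + 0.5391·26.7686] = 15.5072
Node 0 (S = 120): V_0 = e^(−0.04)·[0.4609·1.9209 + 0.5391·15.5072] = 8.8826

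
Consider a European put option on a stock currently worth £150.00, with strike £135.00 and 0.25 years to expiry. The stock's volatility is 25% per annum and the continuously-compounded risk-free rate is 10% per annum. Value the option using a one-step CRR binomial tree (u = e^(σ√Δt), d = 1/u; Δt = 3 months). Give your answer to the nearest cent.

CRR parameters: u = e^(σ√Δt) = e^(0.25·√0.25) = 1.1331, d = 1/u = 0.8825
Per-period rate: rΔt = 0.1·0.25 = 0.025, so R = e^0.025 = 1.0253
Risk-neutral probability p = (e^0.025 − 0.8825)/(1.1331 − 0.8825) = 0.1428/0.2507 = 0.5698
Terminal stock prices: S_u = 170, S_d = 132.4
Terminal payoffs (K − S): max(-34.97, 0) = 0, max(2.625, 0) = 2.625
Node 0 (S = 150): V_0 = e^(−0.025)·[0.5698·0.0000 + 0.4302·2.6255] = 1.1016

£1.10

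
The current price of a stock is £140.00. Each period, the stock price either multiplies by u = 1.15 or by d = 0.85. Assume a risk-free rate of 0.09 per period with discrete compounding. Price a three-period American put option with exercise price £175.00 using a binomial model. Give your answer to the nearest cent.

£35.00

Risk-neutral probability p = (1 + 0.09 − 0.85)/(1.15 − 0.85) = 0.2400/0.3000 = 0.8000
Terminal stock prices: S_uuu = 212.9, S_uud = 157.4, S_udd = 116.3, S_ddd = 85.98
Terminal payoffs (K − S): max(-37.92, 0) = 0, max(17.62, 0) = 17.62, max(58.68, 0) = 58.68, max(89.02, 0) = 89.02
Node uu (S = 185.1): continuation = 1/1.09·[0.8000·0.0000 + 0.2000·17.6225] = 3.2335; exercise value = 0.0000 ≤ continuation, so V_uu = 3.2335
Node ud (S = 136.8): continuation = 1/1.09·[0.8000·17.6225 + 0.2000·58.6775] = 23.7005; exercise value = 38.1500 > continuation, so V_ud = 38.1500 (exercise)
Node dd (S = 101.1): continuation = 1/1.09·[0.8000·58.6775 + 0.2000·89.0225] = 59.4005; exercise value = 73.8500 > continuation, so V_dd = 73.8500 (exercise)
Node u (S = 161): continuation = 1/1.09·[0.8000·3.2335 + 0.2000·38.1500] = 9.3732; exercise value = 14.0000 > continuation, so V_u = 14.0000 (exercise)
Node d (S = 119): continuation = 1/1.09·[0.8000·38.1500 + 0.2000·73.8500] = 41.5505; exercise value = 56.0000 > continuation, so V_d = 56.0000 (exercise)
Node 0 (S = 140): continuation = 1/1.09·[0.8000·14.0000 + 0.2000·56.0000] = 20.5505; exercise value = 35.0000 > continuation, so V_0 = 35.0000 (exercise)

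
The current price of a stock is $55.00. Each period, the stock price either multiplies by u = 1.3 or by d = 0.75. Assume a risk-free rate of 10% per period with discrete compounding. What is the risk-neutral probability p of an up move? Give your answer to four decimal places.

Risk-neutral probability p = (1 + 0.1 − 0.75)/(1.3 − 0.75) = 0.3500/0.5500 = 0.6364

p = 0.6364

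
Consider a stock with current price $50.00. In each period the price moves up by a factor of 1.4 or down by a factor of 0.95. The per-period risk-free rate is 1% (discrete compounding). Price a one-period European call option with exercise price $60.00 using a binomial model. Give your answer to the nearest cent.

$1.32

Risk-neutral probability p = (1 + 0.01 − 0.95)/(1.4 − 0.95) = 0.0600/0.4500 = 0.1333
Terminal stock prices: S_u = 70, S_d = 47.5
Terminal payoffs (S − K): max(10, 0) = 10, max(-12.5, 0) = 0
Node 0 (S = 50): V_0 = 1/1.01·[0.1333·10.0000 + 0.8667·0.0000] = 1.3201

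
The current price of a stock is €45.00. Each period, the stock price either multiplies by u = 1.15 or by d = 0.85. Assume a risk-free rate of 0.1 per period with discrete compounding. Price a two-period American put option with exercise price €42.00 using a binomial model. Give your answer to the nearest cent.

Risk-neutral probability p = (1 + 0.1 − 0.85)/(1.15 − 0.85) = 0.2500/0.3000 = 0.8333
Terminal stock prices: S_uu = 59.51, S_ud = 43.99, S_dd = 32.51
Terminal payoffs (K − S): max(-17.51, 0) = 0, max(-1.987, 0) = 0, max(9.488, 0) = 9.488
Node u (S = 51.75): continuation = 1/1.1·[0.8333·0.0000 + 0.1667·0.0000] = 0.0000; exercise value = 0.0000 ≤ continuation, so V_u = 0.0000
Node d (S = 38.25): continuation = 1/1.1·[0.8333·0.0000 + 0.1667·9.4875] = 1.4375; exercise value = 3.7500 > continuation, so V_d = 3.7500 (exercise)
Node 0 (S = 45): continuation = 1/1.1·[0.8333·0.0000 + 0.1667·3.7500] = 0.5682; exercise value = 0.0000 ≤ continuation, so V_0 = 0.5682

€0.57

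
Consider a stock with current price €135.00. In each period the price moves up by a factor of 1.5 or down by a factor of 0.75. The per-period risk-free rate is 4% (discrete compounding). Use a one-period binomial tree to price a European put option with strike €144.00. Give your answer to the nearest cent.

€25.21

Risk-neutral probability p = (1 + 0.04 − 0.75)/(1.5 − 0.75) = 0.2900/0.7500 = 0.3867
Terminal stock prices: S_u = 202.5, S_d = 101.2
Terminal payoffs (K − S): max(-58.5, 0) = 0, max(42.75, 0) = 42.75
Node 0 (S = 135): V_0 = 1/1.04·[0.3867·0.0000 + 0.6133·42.7500] = 25.2115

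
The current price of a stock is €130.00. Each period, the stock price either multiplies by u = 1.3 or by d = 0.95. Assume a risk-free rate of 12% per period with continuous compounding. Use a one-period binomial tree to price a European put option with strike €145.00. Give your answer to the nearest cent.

€9.40

Risk-neutral probability p = (e^0.12 − 0.95)/(1.3 − 0.95) = 0.1775/0.3500 = 0.5071
Terminal stock prices: S_u = 169, S_d = 123.5
Terminal payoffs (K − S): max(-24, 0) = 0, max(21.5, 0) = 21.5
Node 0 (S = 130): V_0 = e^(−0.12)·[0.5071·0.0000 + 0.4929·21.5000] = 9.3984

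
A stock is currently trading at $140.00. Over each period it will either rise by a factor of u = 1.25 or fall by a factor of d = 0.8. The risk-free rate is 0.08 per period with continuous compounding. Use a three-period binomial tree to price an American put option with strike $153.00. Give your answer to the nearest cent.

Risk-neutral probability p = (e^0.08 − 0.8)/(1.25 − 0.8) = 0.2833/0.4500 = 0.6295
Terminal stock prices: S_uuu = 273.4, S_uud = 175, S_udd = 112, S_ddd = 71.68
Terminal payoffs (K − S): max(-120.4, 0) = 0, max(-22, 0) = 0, max(41, 0) = 41, max(81.32, 0) = 81.32
Node uu (S = 218.8): continuation = e^(−0.08)·[0.6295·0.0000 + 0.3705·0.0000] = 0.0000; exercise value = 0.0000 ≤ continuation, so V_uu = 0.0000
Node ud (S = 140): continuation = e^(−0.08)·[0.6295·0.0000 + 0.3705·41.0000] = 14.0216; exercise value = 13.0000 ≤ continuation, so V_ud = 14.0216
Node dd (S = 89.6): continuation = e^(−0.08)·[0.6295·41.0000 + 0.3705·81.3200] = 51.6368; exercise value = 63.4000 > continuation, so V_dd = 63.4000 (exercise)
Node u (S = 175): continuation = e^(−0.08)·[0.6295·0.0000 + 0.3705·14.0216] = 4.7952; exercise value = 0.0000 ≤ continuation, so V_u = 4.7952
Node d (S = 112): continuation = e^(−0.08)·[0.6295·14.0216 + 0.3705·63.4000] = 29.8305; exercise value = 41.0000 > continuation, so V_d = 41.0000 (exercise)
Node 0 (S = 140): continuation = e^(−0.08)·[0.6295·4.7952 + 0.3705·41.0000] = 16.8082; exercise value = 13.0000 ≤ continuation, so V_0 = 16.8082

$16.81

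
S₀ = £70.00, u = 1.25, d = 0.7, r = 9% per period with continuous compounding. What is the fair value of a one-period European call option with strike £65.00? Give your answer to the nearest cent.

£14.74

Risk-neutral probability p = (e^0.09 − 0.7)/(1.25 − 0.7) = 0.3942/0.5500 = 0.7167
Terminal stock prices: S_u = 87.5, S_d = 49
Terminal payoffs (S − K): max(22.5, 0) = 22.5, max(-16, 0) = 0
Node 0 (S = 70): V_0 = e^(−0.09)·[0.7167·22.5000 + 0.2833·0.0000] = 14.7374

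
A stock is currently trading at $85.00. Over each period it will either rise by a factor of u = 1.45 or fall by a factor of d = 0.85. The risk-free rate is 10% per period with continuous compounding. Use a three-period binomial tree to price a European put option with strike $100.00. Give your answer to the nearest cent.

$10.14

Risk-neutral probability p = (e^0.1 − 0.85)/(1.45 − 0.85) = 0.2552/0.6000 = 0.4253
Terminal stock prices: S_uuu = 259.1, S_uud = 151.9, S_udd = 89.05, S_ddd = 52.2
Terminal payoffs (K − S): max(-159.1, 0) = 0, max(-51.91, 0) = 0, max(10.95, 0) = 10.95, max(47.8, 0) = 47.8
Node uu (S = 178.7): V_uu = e^(−0.1)·[0.4253·0.0000 + 0.5747·0.0000] = 0.0000
Node ud (S = 104.8): V_ud = e^(−0.1)·[0.4253·0.0000 + 0.5747·10.9519] = 5.6952
Node dd (S = 61.41): V_dd = e^(−0.1)·[0.4253·10.9519 + 0.5747·47.7994] = 29.0712
Node u (S = 123.2): V_u = e^(−0.1)·[0.4253·0.0000 + 0.5747·5.6952] = 2.9617
Node d (S = 72.25): V_d = e^(−0.1)·[0.4253·5.6952 + 0.5747·29.0712] = 17.3093
Node 0 (S = 85): V_0 = e^(−0.1)·[0.4253·2.9617 + 0.5747·17.3093] = 10.1410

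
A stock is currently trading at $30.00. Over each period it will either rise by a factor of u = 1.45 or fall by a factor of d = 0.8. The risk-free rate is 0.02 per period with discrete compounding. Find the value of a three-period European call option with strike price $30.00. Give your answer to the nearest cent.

$6.63

Risk-neutral probability p = (1 + 0.02 − 0.8)/(1.45 − 0.8) = 0.2200/0.6500 = 0.3385
Terminal stock prices: S_uuu = 91.46, S_uud = 50.46, S_udd = 27.84, S_ddd = 15.36
Terminal payoffs (S − K): max(61.46, 0) = 61.46, max(20.46, 0) = 20.46, max(-2.16, 0) = 0, max(-14.64, 0) = 0
Node uu (S = 63.08): V_uu = 1/1.02·[0.3385·61.4587 + 0.6615·20.4600] = 33.6632
Node ud (S = 34.8): V_ud = 1/1.02·[0.3385·20.4600 + 0.6615·0.0000] = 6.7891
Node dd (S = 19.2): V_dd = 1/1.02·[0.3385·0.0000 + 0.6615·0.0000] = 0.0000
Node u (S = 43.5): V_u = 1/1.02·[0.3385·33.6632 + 0.6615·6.7891] = 15.5735
Node d (S = 24): V_d = 1/1.02·[0.3385·6.7891 + 0.6615·0.0000] = 2.2528
Node 0 (S = 30): V_0 = 1/1.02·[0.3385·15.5735 + 0.6615·2.2528] = 6.6288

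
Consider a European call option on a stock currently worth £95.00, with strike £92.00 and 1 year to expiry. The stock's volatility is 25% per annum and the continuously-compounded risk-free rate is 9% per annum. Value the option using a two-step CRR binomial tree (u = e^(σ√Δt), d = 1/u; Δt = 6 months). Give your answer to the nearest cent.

CRR parameters: u = e^(σ√Δt) = e^(0.25·√0.5) = 1.1934, d = 1/u = 0.8380
Per-period rate: rΔt = 0.09·0.5 = 0.045, so R = e^0.045 = 1.0460
Risk-neutral probability p = (e^0.045 − 0.8380)/(1.1934 − 0.8380) = 0.2081/0.3554 = 0.5854
Terminal stock prices: S_uu = 135.3, S_ud = 95, S_dd = 66.71
Terminal payoffs (S − K): max(43.29, 0) = 43.29, max(3, 0) = 3, max(-25.29, 0) = 0
Node u (S = 113.4): V_u = e^(−0.045)·[0.5854·43.2913 + 0.4146·3.0000] = 25.4179
Node d (S = 79.61): V_d = e^(−0.045)·[0.5854·3.0000 + 0.4146·0.0000] = 1.6790
Node 0 (S = 95): V_0 = e^(−0.045)·[0.5854·25.4179 + 0.4146·1.6790] = 14.8911

£14.89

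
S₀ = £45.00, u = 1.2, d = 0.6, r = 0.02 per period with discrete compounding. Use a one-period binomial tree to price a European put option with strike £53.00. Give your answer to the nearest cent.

Risk-neutral probability p = (1 + 0.02 − 0.6)/(1.2 − 0.6) = 0.4200/0.6000 = 0.7000
Terminal stock prices: S_u = 54, S_d = 27
Terminal payoffs (K − S): max(-1, 0) = 0, max(26, 0) = 26
Node 0 (S = 45): V_0 = 1/1.02·[0.7000·0.0000 + 0.3000·26.0000] = 7.6471

£7.65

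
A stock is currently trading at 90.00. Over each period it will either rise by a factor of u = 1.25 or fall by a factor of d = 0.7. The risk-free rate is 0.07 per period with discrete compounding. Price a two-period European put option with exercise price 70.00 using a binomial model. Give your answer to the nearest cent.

2.42

Risk-neutral probability p = (1 + 0.07 − 0.7)/(1.25 − 0.7) = 0.3700/0.5500 = 0.6727
Terminal stock prices: S_uu = 140.6, S_ud = 78.75, S_dd = 44.1
Terminal payoffs (K − S): max(-70.62, 0) = 0, max(-8.75, 0) = 0, max(25.9, 0) = 25.9
Node u (S = 112.5): V_u = 1/1.07·[0.6727·0.0000 + 0.3273·0.0000] = 0.0000
Node d (S = 63): V_d = 1/1.07·[0.6727·0.0000 + 0.3273·25.9000] = 7.9218
Node 0 (S = 90): V_0 = 1/1.07·[0.6727·0.0000 + 0.3273·7.9218] = 2.4230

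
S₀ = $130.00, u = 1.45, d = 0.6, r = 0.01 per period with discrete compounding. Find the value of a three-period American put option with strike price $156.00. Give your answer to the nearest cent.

Risk-neutral probability p = (1 + 0.01 − 0.6)/(1.45 − 0.6) = 0.4100/0.8500 = 0.4824
Terminal stock prices: S_uuu = 396.3, S_uud = 164, S_udd = 67.86, S_ddd = 28.08
Terminal payoffs (K − S): max(-240.3, 0) = 0, max(-7.995, 0) = 0, max(88.14, 0) = 88.14, max(127.9, 0) = 127.9
Node uu (S = 273.3): continuation = 1/1.01·[0.4824·0.0000 + 0.5176·0.0000] = 0.0000; exercise value = 0.0000 ≤ continuation, so V_uu = 0.0000
Node ud (S = 113.1): continuation = 1/1.01·[0.4824·0.0000 + 0.5176·88.1400] = 45.1737; exercise value = 42.9000 ≤ continuation, so V_ud = 45.1737
Node dd (S = 46.8): continuation = 1/1.01·[0.4824·88.1400 + 0.5176·127.9200] = 107.6554; exercise value = 109.2000 > continuation, so V_dd = 109.2000 (exercise)
Node u (S = 188.5): continuation = 1/1.01·[0.4824·0.0000 + 0.5176·45.1737] = 23.1525; exercise value = 0.0000 ≤ continuation, so V_u = 23.1525
Node d (S = 78): continuation = 1/1.01·[0.4824·45.1737 + 0.5176·109.2000] = 77.5413; exercise value = 78.0000 > continuation, so V_d = 78.0000 (exercise)
Node 0 (S = 130): continuation = 1/1.01·[0.4824·23.1525 + 0.5176·78.0000] = 51.0338; exercise value = 26.0000 ≤ continuation, so V_0 = 51.0338

$51.03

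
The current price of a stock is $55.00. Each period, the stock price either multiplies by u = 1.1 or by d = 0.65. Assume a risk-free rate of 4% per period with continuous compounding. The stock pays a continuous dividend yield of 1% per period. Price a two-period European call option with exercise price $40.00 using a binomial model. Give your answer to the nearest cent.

Per-period risk-free factor R = e^0.04 = 1.0408; dividend-adjusted growth = e^(0.04−0.01) = 1.0305.
Risk-neutral probability p = (1.0305 − 0.65)/(1.1 − 0.65) = 0.3805/0.4500 = 0.8455
Terminal stock prices: S_uu = 66.55, S_ud = 39.33, S_dd = 23.24
Terminal payoffs (S − K): max(26.55, 0) = 26.55, max(-0.675, 0) = 0, max(-16.76, 0) = 0
Node u (S = 60.5): V_u = e^(−0.04)·[0.8455·26.5500 + 0.1545·0.0000] = 21.5667
Node d (S = 35.75): V_d = e^(−0.04)·[0.8455·0.0000 + 0.1545·0.0000] = 0.0000
Node 0 (S = 55): V_0 = e^(−0.04)·[0.8455·21.5667 + 0.1545·0.0000] = 17.5187

$17.52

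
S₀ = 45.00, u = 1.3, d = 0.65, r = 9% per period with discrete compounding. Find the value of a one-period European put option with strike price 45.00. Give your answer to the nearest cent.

4.67

Risk-neutral probability p = (1 + 0.09 − 0.65)/(1.3 − 0.65) = 0.4400/0.6500 = 0.6769
Terminal stock prices: S_u = 58.5, S_d = 29.25
Terminal payoffs (K − S): max(-13.5, 0) = 0, max(15.75, 0) = 15.75
Node 0 (S = 45): V_0 = 1/1.09·[0.6769·0.0000 + 0.3231·15.7500] = 4.6683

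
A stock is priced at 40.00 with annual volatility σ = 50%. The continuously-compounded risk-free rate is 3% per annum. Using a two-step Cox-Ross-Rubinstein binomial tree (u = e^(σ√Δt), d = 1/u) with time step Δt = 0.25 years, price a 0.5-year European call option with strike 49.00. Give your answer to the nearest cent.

CRR parameters: u = e^(σ√Δt) = e^(0.5·√0.25) = 1.2840, d = 1/u = 0.7788
Per-period rate: rΔt = 0.03·0.25 = 0.0075, so R = e^0.0075 = 1.0075
Risk-neutral probability p = (e^0.0075 − 0.7788)/(1.2840 − 0.7788) = 0.2287/0.5052 = 0.4527
Terminal stock prices: S_uu = 65.95, S_ud = 40, S_dd = 24.26
Terminal payoffs (S − K): max(16.95, 0) = 16.95, max(-9, 0) = 0, max(-24.74, 0) = 0
Node u (S = 51.36): V_u = e^(−0.0075)·[0.4527·16.9489 + 0.5473·0.0000] = 7.6158
Node d (S = 31.15): V_d = e^(−0.0075)·[0.4527·0.0000 + 0.5473·0.0000] = 0.0000
Node 0 (S = 40): V_0 = e^(−0.0075)·[0.4527·7.6158 + 0.5473·0.0000] = 3.4221

3.42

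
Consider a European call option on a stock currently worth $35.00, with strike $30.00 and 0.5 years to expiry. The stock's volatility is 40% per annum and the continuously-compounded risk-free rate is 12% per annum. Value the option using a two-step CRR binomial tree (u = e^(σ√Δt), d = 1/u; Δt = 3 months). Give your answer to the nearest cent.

CRR parameters: u = e^(σ√Δt) = e^(0.4·√0.25) = 1.2214, d = 1/u = 0.8187
Per-period rate: rΔt = 0.12·0.25 = 0.03, so R = e^0.03 = 1.0305
Risk-neutral probability p = (e^0.03 − 0.8187)/(1.2214 − 0.8187) = 0.2117/0.4027 = 0.5258
Terminal stock prices: S_uu = 52.21, S_ud = 35, S_dd = 23.46
Terminal payoffs (S − K): max(22.21, 0) = 22.21, max(5, 0) = 5, max(-6.539, 0) = 0
Node u (S = 42.75): V_u = e^(−0.03)·[0.5258·22.2139 + 0.4742·5.0000] = 13.6357
Node d (S = 28.66): V_d = e^(−0.03)·[0.5258·5.0000 + 0.4742·0.0000] = 2.5513
Node 0 (S = 35): V_0 = e^(−0.03)·[0.5258·13.6357 + 0.4742·2.5513] = 8.1318

$8.13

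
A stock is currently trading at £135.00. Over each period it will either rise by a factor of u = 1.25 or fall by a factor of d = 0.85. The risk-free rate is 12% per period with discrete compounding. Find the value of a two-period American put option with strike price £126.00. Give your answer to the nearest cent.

Risk-neutral probability p = (1 + 0.12 − 0.85)/(1.25 − 0.85) = 0.2700/0.4000 = 0.6750
Terminal stock prices: S_uu = 210.9, S_ud = 143.4, S_dd = 97.54
Terminal payoffs (K − S): max(-84.94, 0) = 0, max(-17.44, 0) = 0, max(28.46, 0) = 28.46
Node u (S = 168.8): continuation = 1/1.12·[0.6750·0.0000 + 0.3250·0.0000] = 0.0000; exercise value = 0.0000 ≤ continuation, so V_u = 0.0000
Node d (S = 114.8): continuation = 1/1.12·[0.6750·0.0000 + 0.3250·28.4625] = 8.2592; exercise value = 11.2500 > continuation, so V_d = 11.2500 (exercise)
Node 0 (S = 135): continuation = 1/1.12·[0.6750·0.0000 + 0.3250·11.2500] = 3.2645; exercise value = 0.0000 ≤ continuation, so V_0 = 3.2645

£3.26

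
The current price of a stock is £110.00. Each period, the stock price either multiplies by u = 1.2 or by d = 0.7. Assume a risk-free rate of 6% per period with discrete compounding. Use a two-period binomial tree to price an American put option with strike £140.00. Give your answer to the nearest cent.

£30.00

Risk-neutral probability p = (1 + 0.06 − 0.7)/(1.2 − 0.7) = 0.3600/0.5000 = 0.7200
Terminal stock prices: S_uu = 158.4, S_ud = 92.4, S_dd = 53.9
Terminal payoffs (K − S): max(-18.4, 0) = 0, max(47.6, 0) = 47.6, max(86.1, 0) = 86.1
Node u (S = 132): continuation = 1/1.06·[0.7200·0.0000 + 0.2800·47.6000] = 12.5736; exercise value = 8.0000 ≤ continuation, so V_u = 12.5736
Node d (S = 77): continuation = 1/1.06·[0.7200·47.6000 + 0.2800·86.1000] = 55.0755; exercise value = 63.0000 > continuation, so V_d = 63.0000 (exercise)
Node 0 (S = 110): continuation = 1/1.06·[0.7200·12.5736 + 0.2800·63.0000] = 25.1821; exercise value = 30.0000 > continuation, so V_0 = 30.0000 (exercise)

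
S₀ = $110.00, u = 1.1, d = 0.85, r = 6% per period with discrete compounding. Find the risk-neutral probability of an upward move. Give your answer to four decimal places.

Risk-neutral probability p = (1 + 0.06 − 0.85)/(1.1 − 0.85) = 0.2100/0.2500 = 0.8400

p = 0.8400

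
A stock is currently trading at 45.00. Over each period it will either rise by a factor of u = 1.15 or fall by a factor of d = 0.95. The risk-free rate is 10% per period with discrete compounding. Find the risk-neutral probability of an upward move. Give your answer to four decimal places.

p = 0.7500

Risk-neutral probability p = (1 + 0.1 − 0.95)/(1.15 − 0.95) = 0.1500/0.2000 = 0.7500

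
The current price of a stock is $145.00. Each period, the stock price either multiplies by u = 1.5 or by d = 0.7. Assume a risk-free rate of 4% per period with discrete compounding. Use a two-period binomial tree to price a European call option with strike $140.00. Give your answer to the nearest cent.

Risk-neutral probability p = (1 + 0.04 − 0.7)/(1.5 − 0.7) = 0.3400/0.8000 = 0.4250
Terminal stock prices: S_uu = 326.2, S_ud = 152.2, S_dd = 71.05
Terminal payoffs (S − K): max(186.2, 0) = 186.2, max(12.25, 0) = 12.25, max(-68.95, 0) = 0
Node u (S = 217.5): V_u = 1/1.04·[0.4250·186.2500 + 0.5750·12.2500] = 82.8846
Node d (S = 101.5): V_d = 1/1.04·[0.4250·12.2500 + 0.5750·0.0000] = 5.0060
Node 0 (S = 145): V_0 = 1/1.04·[0.4250·82.8846 + 0.5750·5.0060] = 36.6389

$36.64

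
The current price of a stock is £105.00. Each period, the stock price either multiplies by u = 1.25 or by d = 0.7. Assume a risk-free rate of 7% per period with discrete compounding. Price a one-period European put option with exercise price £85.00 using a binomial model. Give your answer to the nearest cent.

£3.52

Risk-neutral probability p = (1 + 0.07 − 0.7)/(1.25 − 0.7) = 0.3700/0.5500 = 0.6727
Terminal stock prices: S_u = 131.2, S_d = 73.5
Terminal payoffs (K − S): max(-46.25, 0) = 0, max(11.5, 0) = 11.5
Node 0 (S = 105): V_0 = 1/1.07·[0.6727·0.0000 + 0.3273·11.5000] = 3.5174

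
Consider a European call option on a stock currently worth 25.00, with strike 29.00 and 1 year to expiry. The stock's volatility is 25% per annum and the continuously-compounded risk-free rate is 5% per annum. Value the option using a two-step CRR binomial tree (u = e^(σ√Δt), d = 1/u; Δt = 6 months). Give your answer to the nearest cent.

1.75

CRR parameters: u = e^(σ√Δt) = e^(0.25·√0.5) = 1.1934, d = 1/u = 0.8380
Per-period rate: rΔt = 0.05·0.5 = 0.025, so R = e^0.025 = 1.0253
Risk-neutral probability p = (e^0.025 − 0.8380)/(1.1934 − 0.8380) = 0.1873/0.3554 = 0.5272
Terminal stock prices: S_uu = 35.6, S_ud = 25, S_dd = 17.55
Terminal payoffs (S − K): max(6.603, 0) = 6.603, max(-4, 0) = 0, max(-11.45, 0) = 0
Node u (S = 29.83): V_u = e^(−0.025)·[0.5272·6.6030 + 0.4728·0.0000] = 3.3948
Node d (S = 20.95): V_d = e^(−0.025)·[0.5272·0.0000 + 0.4728·0.0000] = 0.0000
Node 0 (S = 25): V_0 = e^(−0.025)·[0.5272·3.3948 + 0.4728·0.0000] = 1.7454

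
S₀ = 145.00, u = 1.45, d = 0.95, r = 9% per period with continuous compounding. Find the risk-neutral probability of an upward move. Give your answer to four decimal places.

p = 0.2883

Risk-neutral probability p = (e^0.09 − 0.95)/(1.45 − 0.95) = 0.1442/0.5000 = 0.2883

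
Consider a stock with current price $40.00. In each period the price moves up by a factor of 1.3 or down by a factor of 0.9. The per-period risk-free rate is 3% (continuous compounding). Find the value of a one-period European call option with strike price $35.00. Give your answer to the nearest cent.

Risk-neutral probability p = (e^0.03 − 0.9)/(1.3 − 0.9) = 0.1305/0.4000 = 0.3261
Terminal stock prices: S_u = 52, S_d = 36
Terminal payoffs (S − K): max(17, 0) = 17, max(1, 0) = 1
Node 0 (S = 40): V_0 = e^(−0.03)·[0.3261·17.0000 + 0.6739·1.0000] = 6.0344

$6.03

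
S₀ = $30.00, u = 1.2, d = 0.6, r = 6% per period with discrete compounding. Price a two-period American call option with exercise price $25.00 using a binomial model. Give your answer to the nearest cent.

Risk-neutral probability p = (1 + 0.06 − 0.6)/(1.2 − 0.6) = 0.4600/0.6000 = 0.7667
Terminal stock prices: S_uu = 43.2, S_ud = 21.6, S_dd = 10.8
Terminal payoffs (S − K): max(18.2, 0) = 18.2, max(-3.4, 0) = 0, max(-14.2, 0) = 0
Node u (S = 36): continuation = 1/1.06·[0.7667·18.2000 + 0.2333·0.0000] = 13.1635; exercise value = 11.0000 ≤ continuation, so V_u = 13.1635
Node d (S = 18): continuation = 1/1.06·[0.7667·0.0000 + 0.2333·0.0000] = 0.0000; exercise value = 0.0000 ≤ continuation, so V_d = 0.0000
Node 0 (S = 30): continuation = 1/1.06·[0.7667·13.1635 + 0.2333·0.0000] = 9.5208; exercise value = 5.0000 ≤ continuation, so V_0 = 9.5208

$9.52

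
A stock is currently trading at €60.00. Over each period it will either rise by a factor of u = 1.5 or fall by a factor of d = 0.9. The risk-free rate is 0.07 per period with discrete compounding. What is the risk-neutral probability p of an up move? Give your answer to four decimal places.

Risk-neutral probability p = (1 + 0.07 − 0.9)/(1.5 − 0.9) = 0.1700/0.6000 = 0.2833

p = 0.2833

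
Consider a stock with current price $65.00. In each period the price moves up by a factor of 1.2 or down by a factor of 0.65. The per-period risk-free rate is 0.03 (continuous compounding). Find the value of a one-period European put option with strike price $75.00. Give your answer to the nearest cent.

$9.80

Risk-neutral probability p = (e^0.03 − 0.65)/(1.2 − 0.65) = 0.3805/0.5500 = 0.6917
Terminal stock prices: S_u = 78, S_d = 42.25
Terminal payoffs (K − S): max(-3, 0) = 0, max(32.75, 0) = 32.75
Node 0 (S = 65): V_0 = e^(−0.03)·[0.6917·0.0000 + 0.3083·32.7500] = 9.7973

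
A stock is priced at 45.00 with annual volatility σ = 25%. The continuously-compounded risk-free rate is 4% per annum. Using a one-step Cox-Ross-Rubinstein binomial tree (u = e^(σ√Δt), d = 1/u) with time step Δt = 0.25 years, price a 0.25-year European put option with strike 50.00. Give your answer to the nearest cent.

5.00

CRR parameters: u = e^(σ√Δt) = e^(0.25·√0.25) = 1.1331, d = 1/u = 0.8825
Per-period rate: rΔt = 0.04·0.25 = 0.01, so R = e^0.01 = 1.0101
Risk-neutral probability p = (e^0.01 − 0.8825)/(1.1331 − 0.8825) = 0.1276/0.2507 = 0.5089
Terminal stock prices: S_u = 50.99, S_d = 39.71
Terminal payoffs (K − S): max(-0.9917, 0) = 0, max(10.29, 0) = 10.29
Node 0 (S = 45): V_0 = e^(−0.01)·[0.5089·0.0000 + 0.4911·10.2876] = 5.0021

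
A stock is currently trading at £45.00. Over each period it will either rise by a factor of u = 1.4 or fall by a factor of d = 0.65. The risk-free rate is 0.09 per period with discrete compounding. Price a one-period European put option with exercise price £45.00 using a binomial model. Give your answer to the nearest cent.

Risk-neutral probability p = (1 + 0.09 − 0.65)/(1.4 − 0.65) = 0.4400/0.7500 = 0.5867
Terminal stock prices: S_u = 63, S_d = 29.25
Terminal payoffs (K − S): max(-18, 0) = 0, max(15.75, 0) = 15.75
Node 0 (S = 45): V_0 = 1/1.09·[0.5867·0.0000 + 0.4133·15.7500] = 5.9725

£5.97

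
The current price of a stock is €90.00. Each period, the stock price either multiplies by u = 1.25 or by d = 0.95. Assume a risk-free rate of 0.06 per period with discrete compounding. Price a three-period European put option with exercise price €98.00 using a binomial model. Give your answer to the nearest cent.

Risk-neutral probability p = (1 + 0.06 − 0.95)/(1.25 − 0.95) = 0.1100/0.3000 = 0.3667
Terminal stock prices: S_uuu = 175.8, S_uud = 133.6, S_udd = 101.5, S_ddd = 77.16
Terminal payoffs (K − S): max(-77.78, 0) = 0, max(-35.59, 0) = 0, max(-3.531, 0) = 0, max(20.84, 0) = 20.84
Node uu (S = 140.6): V_uu = 1/1.06·[0.3667·0.0000 + 0.6333·0.0000] = 0.0000
Node ud (S = 106.9): V_ud = 1/1.06·[0.3667·0.0000 + 0.6333·0.0000] = 0.0000
Node dd (S = 81.22): V_dd = 1/1.06·[0.3667·0.0000 + 0.6333·20.8363] = 12.4493
Node u (S = 112.5): V_u = 1/1.06·[0.3667·0.0000 + 0.6333·0.0000] = 0.0000
Node d (S = 85.5): V_d = 1/1.06·[0.3667·0.0000 + 0.6333·12.4493] = 7.4383
Node 0 (S = 90): V_0 = 1/1.06·[0.3667·0.0000 + 0.6333·7.4383] = 4.4443

€4.44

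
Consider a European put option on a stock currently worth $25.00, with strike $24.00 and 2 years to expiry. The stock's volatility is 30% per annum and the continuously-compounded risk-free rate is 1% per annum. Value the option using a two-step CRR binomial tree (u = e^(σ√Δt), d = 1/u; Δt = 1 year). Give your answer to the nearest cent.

CRR parameters: u = e^(σ√Δt) = e^(0.3·√1) = 1.3499, d = 1/u = 0.7408
Per-period rate: rΔt = 0.01·1 = 0.01, so R = e^0.01 = 1.0101
Risk-neutral probability p = (e^0.01 − 0.7408)/(1.3499 − 0.7408) = 0.2692/0.6090 = 0.4421
Terminal stock prices: S_uu = 45.55, S_ud = 25, S_dd = 13.72
Terminal payoffs (K − S): max(-21.55, 0) = 0, max(-1, 0) = 0, max(10.28, 0) = 10.28
Node u (S = 33.75): V_u = e^(−0.01)·[0.4421·0.0000 + 0.5579·0.0000] = 0.0000
Node d (S = 18.52): V_d = e^(−0.01)·[0.4421·0.0000 + 0.5579·10.2797] = 5.6784
Node 0 (S = 25): V_0 = e^(−0.01)·[0.4421·0.0000 + 0.5579·5.6784] = 3.1367

$3.14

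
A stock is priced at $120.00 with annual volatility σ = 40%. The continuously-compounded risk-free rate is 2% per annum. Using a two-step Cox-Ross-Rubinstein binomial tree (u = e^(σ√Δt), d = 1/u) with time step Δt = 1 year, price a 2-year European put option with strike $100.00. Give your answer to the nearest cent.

CRR parameters: u = e^(σ√Δt) = e^(0.4·√1) = 1.4918, d = 1/u = 0.6703
Per-period rate: rΔt = 0.02·1 = 0.02, so R = e^0.02 = 1.0202
Risk-neutral probability p = (e^0.02 − 0.6703)/(1.4918 − 0.6703) = 0.3499/0.8215 = 0.4259
Terminal stock prices: S_uu = 267.1, S_ud = 120, S_dd = 53.92
Terminal payoffs (K − S): max(-167.1, 0) = 0, max(-20, 0) = 0, max(46.08, 0) = 46.08
Node u (S = 179): V_u = e^(−0.02)·[0.4259·0.0000 + 0.5741·0.0000] = 0.0000
Node d (S = 80.44): V_d = e^(−0.02)·[0.4259·0.0000 + 0.5741·46.0805] = 25.9309
Node 0 (S = 120): V_0 = e^(−0.02)·[0.4259·0.0000 + 0.5741·25.9309] = 14.5920

$14.59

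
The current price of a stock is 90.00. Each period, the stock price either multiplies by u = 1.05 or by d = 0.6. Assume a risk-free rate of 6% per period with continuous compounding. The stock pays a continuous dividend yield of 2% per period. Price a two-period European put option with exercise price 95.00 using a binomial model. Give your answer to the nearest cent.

Per-period risk-free factor R = e^0.06 = 1.0618; dividend-adjusted growth = e^(0.06−0.02) = 1.0408.
Risk-neutral probability p = (1.0408 − 0.6)/(1.05 − 0.6) = 0.4408/0.4500 = 0.9796
Terminal stock prices: S_uu = 99.23, S_ud = 56.7, S_dd = 32.4
Terminal payoffs (K − S): max(-4.225, 0) = 0, max(38.3, 0) = 38.3, max(62.6, 0) = 62.6
Node u (S = 94.5): V_u = e^(−0.06)·[0.9796·0.0000 + 0.0204·38.3000] = 0.7366
Node d (S = 54): V_d = e^(−0.06)·[0.9796·38.3000 + 0.0204·62.6000] = 36.5369
Node 0 (S = 90): V_0 = e^(−0.06)·[0.9796·0.7366 + 0.0204·36.5369] = 1.3822

1.38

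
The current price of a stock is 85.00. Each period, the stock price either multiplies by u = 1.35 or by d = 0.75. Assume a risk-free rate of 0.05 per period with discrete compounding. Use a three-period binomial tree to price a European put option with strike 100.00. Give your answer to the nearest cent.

Risk-neutral probability p = (1 + 0.05 − 0.75)/(1.35 − 0.75) = 0.3000/0.6000 = 0.5000
Terminal stock prices: S_uuu = 209.1, S_uud = 116.2, S_udd = 64.55, S_ddd = 35.86
Terminal payoffs (K − S): max(-109.1, 0) = 0, max(-16.18, 0) = 0, max(35.45, 0) = 35.45, max(64.14, 0) = 64.14
Node uu (S = 154.9): V_uu = 1/1.05·[0.5000·0.0000 + 0.5000·0.0000] = 0.0000
Node ud (S = 86.06): V_ud = 1/1.05·[0.5000·0.0000 + 0.5000·35.4531] = 16.8824
Node dd (S = 47.81): V_dd = 1/1.05·[0.5000·35.4531 + 0.5000·64.1406] = 47.4256
Node u (S = 114.8): V_u = 1/1.05·[0.5000·0.0000 + 0.5000·16.8824] = 8.0393
Node d (S = 63.75): V_d = 1/1.05·[0.5000·16.8824 + 0.5000·47.4256] = 30.6229
Node 0 (S = 85): V_0 = 1/1.05·[0.5000·8.0393 + 0.5000·30.6229] = 18.4105

18.41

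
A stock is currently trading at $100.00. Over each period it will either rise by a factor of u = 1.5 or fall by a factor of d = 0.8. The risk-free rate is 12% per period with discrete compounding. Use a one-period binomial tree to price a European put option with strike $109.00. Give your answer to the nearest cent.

Risk-neutral probability p = (1 + 0.12 − 0.8)/(1.5 − 0.8) = 0.3200/0.7000 = 0.4571
Terminal stock prices: S_u = 150, S_d = 80
Terminal payoffs (K − S): max(-41, 0) = 0, max(29, 0) = 29
Node 0 (S = 100): V_0 = 1/1.12·[0.4571·0.0000 + 0.5429·29.0000] = 14.0561

$14.06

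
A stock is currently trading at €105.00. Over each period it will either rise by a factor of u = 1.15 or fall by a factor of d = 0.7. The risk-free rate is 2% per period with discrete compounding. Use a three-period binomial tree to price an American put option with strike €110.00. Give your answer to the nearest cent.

€17.13

Risk-neutral probability p = (1 + 0.02 − 0.7)/(1.15 − 0.7) = 0.3200/0.4500 = 0.7111
Terminal stock prices: S_uuu = 159.7, S_uud = 97.2, S_udd = 59.17, S_ddd = 36.01
Terminal payoffs (K − S): max(-49.69, 0) = 0, max(12.8, 0) = 12.8, max(50.83, 0) = 50.83, max(73.99, 0) = 73.99
Node uu (S = 138.9): continuation = 1/1.02·[0.7111·0.0000 + 0.2889·12.7963] = 3.6242; exercise value = 0.0000 ≤ continuation, so V_uu = 3.6242
Node ud (S = 84.52): continuation = 1/1.02·[0.7111·12.7963 + 0.2889·50.8325] = 23.3181; exercise value = 25.4750 > continuation, so V_ud = 25.4750 (exercise)
Node dd (S = 51.45): continuation = 1/1.02·[0.7111·50.8325 + 0.2889·73.9850] = 56.3931; exercise value = 58.5500 > continuation, so V_dd = 58.5500 (exercise)
Node u (S = 120.7): continuation = 1/1.02·[0.7111·3.6242 + 0.2889·25.4750] = 9.7418; exercise value = 0.0000 ≤ continuation, so V_u = 9.7418
Node d (S = 73.5): continuation = 1/1.02·[0.7111·25.4750 + 0.2889·58.5500] = 34.3431; exercise value = 36.5000 > continuation, so V_d = 36.5000 (exercise)
Node 0 (S = 105): continuation = 1/1.02·[0.7111·9.7418 + 0.2889·36.5000] = 17.1294; exercise value = 5.0000 ≤ continuation, so V_0 = 17.1294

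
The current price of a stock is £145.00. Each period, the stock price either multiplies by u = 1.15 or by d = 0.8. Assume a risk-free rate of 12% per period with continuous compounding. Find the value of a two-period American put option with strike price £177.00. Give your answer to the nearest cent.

£32.00

Risk-neutral probability p = (e^0.12 − 0.8)/(1.15 − 0.8) = 0.3275/0.3500 = 0.9357
Terminal stock prices: S_uu = 191.8, S_ud = 133.4, S_dd = 92.8
Terminal payoffs (K − S): max(-14.76, 0) = 0, max(43.6, 0) = 43.6, max(84.2, 0) = 84.2
Node u (S = 166.8): continuation = e^(−0.12)·[0.9357·0.0000 + 0.0643·43.6000] = 2.4863; exercise value = 10.2500 > continuation, so V_u = 10.2500 (exercise)
Node d (S = 116): continuation = e^(−0.12)·[0.9357·43.6000 + 0.0643·84.2000] = 40.9849; exercise value = 61.0000 > continuation, so V_d = 61.0000 (exercise)
Node 0 (S = 145): continuation = e^(−0.12)·[0.9357·10.2500 + 0.0643·61.0000] = 11.9849; exercise value = 32.0000 > continuation, so V_0 = 32.0000 (exercise)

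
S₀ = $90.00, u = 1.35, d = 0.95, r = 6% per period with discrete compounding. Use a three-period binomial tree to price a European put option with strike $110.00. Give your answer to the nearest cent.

$10.63

Risk-neutral probability p = (1 + 0.06 − 0.95)/(1.35 − 0.95) = 0.1100/0.4000 = 0.2750
Terminal stock prices: S_uuu = 221.4, S_uud = 155.8, S_udd = 109.7, S_ddd = 77.16
Terminal payoffs (K − S): max(-111.4, 0) = 0, max(-45.82, 0) = 0, max(0.3462, 0) = 0.3462, max(32.84, 0) = 32.84
Node uu (S = 164): V_uu = 1/1.06·[0.2750·0.0000 + 0.7250·0.0000] = 0.0000
Node ud (S = 115.4): V_ud = 1/1.06·[0.2750·0.0000 + 0.7250·0.3462] = 0.2368
Node dd (S = 81.22): V_dd = 1/1.06·[0.2750·0.3462 + 0.7250·32.8363] = 22.5486
Node u (S = 121.5): V_u = 1/1.06·[0.2750·0.0000 + 0.7250·0.2368] = 0.1620
Node d (S = 85.5): V_d = 1/1.06·[0.2750·0.2368 + 0.7250·22.5486] = 15.4838
Node 0 (S = 90): V_0 = 1/1.06·[0.2750·0.1620 + 0.7250·15.4838] = 10.6324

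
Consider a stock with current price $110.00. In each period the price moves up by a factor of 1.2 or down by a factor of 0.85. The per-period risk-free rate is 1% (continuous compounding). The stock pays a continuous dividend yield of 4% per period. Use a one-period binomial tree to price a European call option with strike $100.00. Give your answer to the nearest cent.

Per-period risk-free factor R = e^0.01 = 1.0101; dividend-adjusted growth = e^(0.01−0.04) = 0.9704.
Risk-neutral probability p = (0.9704 − 0.85)/(1.2 − 0.85) = 0.1204/0.3500 = 0.3441
Terminal stock prices: S_u = 132, S_d = 93.5
Terminal payoffs (S − K): max(32, 0) = 32, max(-6.5, 0) = 0
Node 0 (S = 110): V_0 = e^(−0.01)·[0.3441·32.0000 + 0.6559·0.0000] = 10.9026

$10.90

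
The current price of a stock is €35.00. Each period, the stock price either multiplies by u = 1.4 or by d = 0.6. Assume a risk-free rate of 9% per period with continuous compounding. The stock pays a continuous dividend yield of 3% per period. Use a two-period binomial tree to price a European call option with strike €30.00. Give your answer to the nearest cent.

Per-period risk-free factor R = e^0.09 = 1.0942; dividend-adjusted growth = e^(0.09−0.03) = 1.0618.
Risk-neutral probability p = (1.0618 − 0.6)/(1.4 − 0.6) = 0.4618/0.8000 = 0.5773
Terminal stock prices: S_uu = 68.6, S_ud = 29.4, S_dd = 12.6
Terminal payoffs (S − K): max(38.6, 0) = 38.6, max(-0.6, 0) = 0, max(-17.4, 0) = 0
Node u (S = 49): V_u = e^(−0.09)·[0.5773·38.6000 + 0.4227·0.0000] = 20.3657
Node d (S = 21): V_d = e^(−0.09)·[0.5773·0.0000 + 0.4227·0.0000] = 0.0000
Node 0 (S = 35): V_0 = e^(−0.09)·[0.5773·20.3657 + 0.4227·0.0000] = 10.7451

€10.75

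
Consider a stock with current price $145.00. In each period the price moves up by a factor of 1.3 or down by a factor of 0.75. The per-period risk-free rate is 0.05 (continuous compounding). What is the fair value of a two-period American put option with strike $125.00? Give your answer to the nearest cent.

Risk-neutral probability p = (e^0.05 − 0.75)/(1.3 − 0.75) = 0.3013/0.5500 = 0.5478
Terminal stock prices: S_uu = 245.1, S_ud = 141.4, S_dd = 81.56
Terminal payoffs (K − S): max(-120.1, 0) = 0, max(-16.38, 0) = 0, max(43.44, 0) = 43.44
Node u (S = 188.5): continuation = e^(−0.05)·[0.5478·0.0000 + 0.4522·0.0000] = 0.0000; exercise value = 0.0000 ≤ continuation, so V_u = 0.0000
Node d (S = 108.8): continuation = e^(−0.05)·[0.5478·0.0000 + 0.4522·43.4375] = 18.6859; exercise value = 16.2500 ≤ continuation, so V_d = 18.6859
Node 0 (S = 145): continuation = e^(−0.05)·[0.5478·0.0000 + 0.4522·18.6859] = 8.0383; exercise value = 0.0000 ≤ continuation, so V_0 = 8.0383

$8.04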